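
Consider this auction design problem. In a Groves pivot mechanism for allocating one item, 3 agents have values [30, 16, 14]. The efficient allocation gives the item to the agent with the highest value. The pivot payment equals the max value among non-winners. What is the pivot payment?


Step 1: The efficient winner is agent 0 with value 30
Step 2: Other agents' values: [16, 14]
Step 3: Pivot payment = max(others) = 16
Step 4: The winner pays 16

16


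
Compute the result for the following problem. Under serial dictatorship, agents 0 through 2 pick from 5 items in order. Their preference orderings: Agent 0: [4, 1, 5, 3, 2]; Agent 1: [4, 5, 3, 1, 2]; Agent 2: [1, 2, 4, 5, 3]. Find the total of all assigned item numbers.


Step 1: Agent 0 picks item 4
Step 2: Agent 1 picks item 5
Step 3: Agent 2 picks item 1
Step 4: Sum = 4 + 5 + 1 = 10

10


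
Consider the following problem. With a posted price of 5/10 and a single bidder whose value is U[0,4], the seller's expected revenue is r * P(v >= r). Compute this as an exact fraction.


Step 1: Posted price r = 1/2, value support [0,4]
Step 2: P(v >= r) = (4 - 1/2)/4 = 7/8
Step 3: Expected revenue = r * P(v >= r) = 1/2 * 7/8
Step 4: Revenue = 7/16

7/16


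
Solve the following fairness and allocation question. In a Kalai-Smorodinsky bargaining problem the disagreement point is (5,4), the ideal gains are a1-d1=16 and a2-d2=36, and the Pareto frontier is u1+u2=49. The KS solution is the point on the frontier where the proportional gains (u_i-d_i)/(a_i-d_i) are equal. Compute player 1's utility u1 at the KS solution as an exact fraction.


Step 1: At the KS point, (u1-d1)/r1 = (u2-d2)/r2 = t and u1+u2 = 49
Step 2: u1 = d1 + r1*t and u2 = d2 + r2*t, so (d1 + r1*t) + (d2 + r2*t) = 49
Step 3: t = (49 - 5 - 4)/(16 + 36) = 40/52 = 10/13
Step 4: u1 = d1 + r1*t = 5 + 16 * 10/13 = 225/13
Step 5: (Check: u2 = d2 + r2*t = 412/13; u1+u2 = 225/13 + 412/13 = 49, on the frontier.)

225/13


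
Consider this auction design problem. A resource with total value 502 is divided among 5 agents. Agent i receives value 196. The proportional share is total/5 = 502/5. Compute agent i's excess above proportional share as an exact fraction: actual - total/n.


Step 1: Proportional share = 502/5
Step 2: Agent's actual allocation = 196
Step 3: Excess = 196 - 502/5 = 478/5

478/5


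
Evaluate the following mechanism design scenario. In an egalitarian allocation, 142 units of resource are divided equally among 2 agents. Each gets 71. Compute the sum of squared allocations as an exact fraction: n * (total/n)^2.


Step 1: Each agent's share = 142/2 = 71
Step 2: Square of each share = (71)^2 = 5041
Step 3: Sum of squares = 2 * 5041 = 10082

10082


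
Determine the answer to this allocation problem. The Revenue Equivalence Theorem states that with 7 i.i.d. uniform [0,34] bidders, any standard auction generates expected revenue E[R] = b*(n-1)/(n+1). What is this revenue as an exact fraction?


Step 1: By Revenue Equivalence, expected revenue = b*(n-1)/(n+1)
Step 2: Substituting n = 7, b = 34
Step 3: Revenue = 34*(7-1)/(7+1) = 34*6/8
Step 4: Revenue = 204/8 = 51/2

51/2


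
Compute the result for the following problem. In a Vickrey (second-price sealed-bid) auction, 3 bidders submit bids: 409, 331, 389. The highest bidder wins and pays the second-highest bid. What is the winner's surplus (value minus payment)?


Step 1: Sort bids in descending order: 409, 389, 331
Step 2: The winning bid is the highest: 409
Step 3: The payment equals the second-highest bid: 389
Step 4: Surplus = winner's bid - payment = 409 - 389 = 20

20


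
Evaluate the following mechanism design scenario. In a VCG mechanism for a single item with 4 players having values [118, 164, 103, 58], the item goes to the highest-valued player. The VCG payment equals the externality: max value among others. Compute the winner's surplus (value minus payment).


Step 1: The winner is the agent with the highest value: agent 1 with value 164
Step 2: Values of other agents: [118, 103, 58]
Step 3: VCG payment = max of others' values = 118
Step 4: Surplus = 164 - 118 = 46

46


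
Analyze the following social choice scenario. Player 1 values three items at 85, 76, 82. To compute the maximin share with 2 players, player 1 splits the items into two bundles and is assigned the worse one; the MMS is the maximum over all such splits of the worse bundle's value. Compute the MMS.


Step 1: Item values = 85, 76, 82
Step 2: Enumerate all 2-bundle partitions and take the smaller bundle:
  Partition 1: {85} vs {76,82} -> bundles 85, 158; min = 85
  Partition 2: {76} vs {85,82} -> bundles 76, 167; min = 76
  Partition 3: {82} vs {85,76} -> bundles 82, 161; min = 82
Step 3: MMS = max(85, 76, 82) = 85

85


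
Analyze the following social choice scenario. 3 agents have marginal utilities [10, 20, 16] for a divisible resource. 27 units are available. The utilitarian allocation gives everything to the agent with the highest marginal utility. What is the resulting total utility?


Step 1: The marginal utilities are [10, 20, 16]
Step 2: The highest marginal utility is 20
Step 3: All 27 units go to that agent
Step 4: Total utility = 20 * 27 = 540

540


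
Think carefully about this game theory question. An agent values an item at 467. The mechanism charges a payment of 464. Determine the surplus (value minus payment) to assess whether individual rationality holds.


Step 1: Surplus = value - payment = 467 - 464 = 3
Step 2: IR is satisfied (surplus >= 0)

3


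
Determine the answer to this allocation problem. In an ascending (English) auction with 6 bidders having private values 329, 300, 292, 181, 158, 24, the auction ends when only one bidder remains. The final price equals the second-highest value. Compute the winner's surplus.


Step 1: Identify the highest value: 329
Step 2: Identify the second-highest value: 300
Step 3: The final price = second-highest value = 300
Step 4: Surplus = 329 - 300 = 29

29


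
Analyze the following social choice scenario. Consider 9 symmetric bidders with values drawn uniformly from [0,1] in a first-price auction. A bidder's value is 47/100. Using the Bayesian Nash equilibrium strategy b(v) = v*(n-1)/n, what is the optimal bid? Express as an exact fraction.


Step 1: The symmetric BNE bidding function is b(v) = v * (n-1) / n
Step 2: Substitute v = 47/100 and n = 9
Step 3: b = 47/100 * 8/9
Step 4: b = 94/225

94/225


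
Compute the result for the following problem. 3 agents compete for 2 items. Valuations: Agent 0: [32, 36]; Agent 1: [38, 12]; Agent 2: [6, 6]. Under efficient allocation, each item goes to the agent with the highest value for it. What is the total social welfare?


Step 1: For each item, find the maximum value among all agents.
Step 2: Item 0 -> Agent 1 (value 38)
Step 3: Item 1 -> Agent 0 (value 36)
Step 4: Total welfare = 38 + 36 = 74

74


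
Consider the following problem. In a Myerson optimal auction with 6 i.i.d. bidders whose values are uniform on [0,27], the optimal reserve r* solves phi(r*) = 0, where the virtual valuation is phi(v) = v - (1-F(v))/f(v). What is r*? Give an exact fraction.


Step 1: For U[0,27], F(v) = v/27 and f(v) = 1/27
Step 2: phi(v) = v - (1 - v/27)/(1/27) = v - (27 - v) = 2v - 27
Step 3: Set phi(r*) = 0: 2r* - 27 = 0
Step 4: r* = 27/2 (the number of bidders n = 6 does not enter)

27/2


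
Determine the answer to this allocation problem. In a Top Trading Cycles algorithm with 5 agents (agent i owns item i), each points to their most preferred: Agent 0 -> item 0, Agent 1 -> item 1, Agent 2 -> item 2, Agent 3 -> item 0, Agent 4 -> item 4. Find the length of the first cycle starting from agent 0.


Step 1: Trace the pointer graph from agent 0: 0 -> 0
Step 2: A cycle is detected when we revisit agent 0
Step 3: The cycle is: 0 -> 0
Step 4: Cycle length = 1

1


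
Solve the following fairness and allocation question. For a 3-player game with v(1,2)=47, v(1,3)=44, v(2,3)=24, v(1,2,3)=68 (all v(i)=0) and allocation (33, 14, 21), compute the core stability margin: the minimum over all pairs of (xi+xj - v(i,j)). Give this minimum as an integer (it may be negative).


Step 1: Slack for coalition (1,2): x1+x2 - v12 = 47 - 47 = 0
Step 2: Slack for coalition (1,3): x1+x3 - v13 = 54 - 44 = 10
Step 3: Slack for coalition (2,3): x2+x3 - v23 = 35 - 24 = 11
Step 4: Minimum slack = min(0, 10, 11) = 0, attained by (1,2); no pair can gain by deviating, so the allocation is in the core

0


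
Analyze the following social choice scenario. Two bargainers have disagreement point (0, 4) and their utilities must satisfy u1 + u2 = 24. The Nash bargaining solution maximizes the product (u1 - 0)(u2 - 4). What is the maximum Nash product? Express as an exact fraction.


Step 1: The Nash solution splits surplus symmetrically above the disagreement point
Step 2: u1 = (total + d1 - d2)/2 = (24 + 0 - 4)/2 = 10
Step 3: u2 = (total - d1 + d2)/2 = (24 - 0 + 4)/2 = 14
Step 4: Nash product = (10 - 0) * (14 - 4)
Step 5: = 10 * 10 = 100

100


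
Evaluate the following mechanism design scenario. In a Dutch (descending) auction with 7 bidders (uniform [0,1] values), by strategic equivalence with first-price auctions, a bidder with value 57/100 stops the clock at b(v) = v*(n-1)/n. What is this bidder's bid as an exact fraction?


Step 1: Dutch auctions are strategically equivalent to first-price auctions
Step 2: The equilibrium bid is b(v) = v*(n-1)/n
Step 3: b = 57/100 * 6/7
Step 4: b = 171/350

171/350


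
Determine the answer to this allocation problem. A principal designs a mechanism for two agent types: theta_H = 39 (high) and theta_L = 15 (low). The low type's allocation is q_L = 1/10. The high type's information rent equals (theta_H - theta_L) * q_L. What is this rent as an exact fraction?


Step 1: theta_H - theta_L = 39 - 15 = 24
Step 2: Information rent = (theta_H - theta_L) * q_L
Step 3: = 24 * 1/10
Step 4: = 12/5

12/5


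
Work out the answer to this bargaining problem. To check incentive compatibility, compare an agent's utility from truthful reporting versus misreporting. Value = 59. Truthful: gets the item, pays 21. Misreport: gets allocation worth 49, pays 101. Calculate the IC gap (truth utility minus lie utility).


Step 1: U(truth) = value - payment = 59 - 21 = 38
Step 2: U(lie) = allocation - payment = 49 - 101 = -52
Step 3: IC gap = 38 - (-52) = 90

90


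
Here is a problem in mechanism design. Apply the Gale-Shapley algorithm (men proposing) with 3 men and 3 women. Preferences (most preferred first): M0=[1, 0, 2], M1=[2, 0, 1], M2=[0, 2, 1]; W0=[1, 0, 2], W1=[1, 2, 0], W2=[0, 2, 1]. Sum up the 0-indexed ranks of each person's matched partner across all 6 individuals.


Step 1: Run Gale-Shapley (men propose, women hold best offer):
  M0 proposes to W1; she accepts
  M1 proposes to W2; she accepts
  M2 proposes to W0; she accepts
Step 2: Final matching: W0-M2, W1-M0, W2-M1
Step 3: 0-indexed ranks (man's rank of his match, then woman's): 0 + 2 + 0 + 2 + 0 + 2
Step 4: Total rank sum = 6

6


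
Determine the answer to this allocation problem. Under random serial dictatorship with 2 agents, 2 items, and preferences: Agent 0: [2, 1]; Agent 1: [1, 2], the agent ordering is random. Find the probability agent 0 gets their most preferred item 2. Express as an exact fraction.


Step 1: Agent 0 wants item 2
Step 2: There are 2 possible orderings of agents
Step 3: In 2 orderings, agent 0 gets item 2
Step 4: Probability = 2/2 = 1

1


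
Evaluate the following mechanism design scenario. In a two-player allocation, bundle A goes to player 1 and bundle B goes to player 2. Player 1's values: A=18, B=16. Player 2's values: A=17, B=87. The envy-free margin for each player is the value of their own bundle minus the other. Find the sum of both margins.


Step 1: Player 1's margin = v1(A) - v1(B) = 18 - 16 = 2
Step 2: Player 2's margin = v2(B) - v2(A) = 87 - 17 = 70
Step 3: Total margin = 2 + 70 = 72

72


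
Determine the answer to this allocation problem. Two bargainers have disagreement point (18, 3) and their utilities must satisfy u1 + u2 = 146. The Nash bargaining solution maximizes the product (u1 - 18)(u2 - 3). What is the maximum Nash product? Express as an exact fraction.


Step 1: The Nash solution splits surplus symmetrically above the disagreement point
Step 2: u1 = (total + d1 - d2)/2 = (146 + 18 - 3)/2 = 161/2
Step 3: u2 = (total - d1 + d2)/2 = (146 - 18 + 3)/2 = 131/2
Step 4: Nash product = (161/2 - 18) * (131/2 - 3)
Step 5: = 125/2 * 125/2 = 15625/4

15625/4


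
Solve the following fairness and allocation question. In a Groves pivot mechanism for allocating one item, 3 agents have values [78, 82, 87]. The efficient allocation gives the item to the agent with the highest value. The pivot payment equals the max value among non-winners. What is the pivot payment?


Step 1: The efficient winner is agent 2 with value 87
Step 2: Other agents' values: [78, 82]
Step 3: Pivot payment = max(others) = 82
Step 4: The winner pays 82

82


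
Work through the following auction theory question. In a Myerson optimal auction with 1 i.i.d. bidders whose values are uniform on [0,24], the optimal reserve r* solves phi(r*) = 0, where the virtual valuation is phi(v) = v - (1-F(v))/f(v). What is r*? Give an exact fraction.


Step 1: For U[0,24], F(v) = v/24 and f(v) = 1/24
Step 2: phi(v) = v - (1 - v/24)/(1/24) = v - (24 - v) = 2v - 24
Step 3: Set phi(r*) = 0: 2r* - 24 = 0
Step 4: r* = 24/2 = 12 (the number of bidders n = 1 does not enter)

12


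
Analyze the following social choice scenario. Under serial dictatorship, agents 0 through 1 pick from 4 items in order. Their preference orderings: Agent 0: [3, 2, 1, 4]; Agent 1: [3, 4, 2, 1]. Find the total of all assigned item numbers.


Step 1: Agent 0 picks item 3
Step 2: Agent 1 picks item 4
Step 3: Sum = 3 + 4 = 7

7


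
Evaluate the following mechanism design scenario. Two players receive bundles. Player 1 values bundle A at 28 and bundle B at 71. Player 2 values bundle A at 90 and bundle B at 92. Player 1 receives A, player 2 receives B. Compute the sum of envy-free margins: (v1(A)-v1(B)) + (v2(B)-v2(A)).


Step 1: Player 1's margin = v1(A) - v1(B) = 28 - 71 = -43
Step 2: Player 2's margin = v2(B) - v2(A) = 92 - 90 = 2
Step 3: Total margin = -43 + 2 = -41

-41


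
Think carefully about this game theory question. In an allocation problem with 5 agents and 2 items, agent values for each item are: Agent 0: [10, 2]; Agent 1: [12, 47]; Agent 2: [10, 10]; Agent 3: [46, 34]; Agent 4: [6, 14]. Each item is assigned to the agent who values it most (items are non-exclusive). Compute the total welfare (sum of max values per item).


Step 1: For each item, find the maximum value among all agents.
Step 2: Item 0 -> Agent 3 (value 46)
Step 3: Item 1 -> Agent 1 (value 47)
Step 4: Total welfare = 46 + 47 = 93

93


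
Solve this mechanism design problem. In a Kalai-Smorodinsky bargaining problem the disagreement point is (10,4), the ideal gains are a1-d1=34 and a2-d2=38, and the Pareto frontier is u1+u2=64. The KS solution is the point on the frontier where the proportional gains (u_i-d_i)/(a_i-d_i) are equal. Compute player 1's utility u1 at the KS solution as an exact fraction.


Step 1: At the KS point, (u1-d1)/r1 = (u2-d2)/r2 = t and u1+u2 = 64
Step 2: u1 = d1 + r1*t and u2 = d2 + r2*t, so (d1 + r1*t) + (d2 + r2*t) = 64
Step 3: t = (64 - 10 - 4)/(34 + 38) = 50/72 = 25/36
Step 4: u1 = d1 + r1*t = 10 + 34 * 25/36 = 605/18
Step 5: (Check: u2 = d2 + r2*t = 547/18; u1+u2 = 605/18 + 547/18 = 64, on the frontier.)

605/18


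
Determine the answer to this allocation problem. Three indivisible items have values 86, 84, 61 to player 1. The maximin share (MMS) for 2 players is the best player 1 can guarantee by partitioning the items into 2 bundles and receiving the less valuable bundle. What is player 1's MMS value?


Step 1: Item values = 86, 84, 61
Step 2: Enumerate all 2-bundle partitions and take the smaller bundle:
  Partition 1: {86} vs {84,61} -> bundles 86, 145; min = 86
  Partition 2: {84} vs {86,61} -> bundles 84, 147; min = 84
  Partition 3: {61} vs {86,84} -> bundles 61, 170; min = 61
Step 3: MMS = max(86, 84, 61) = 86

86


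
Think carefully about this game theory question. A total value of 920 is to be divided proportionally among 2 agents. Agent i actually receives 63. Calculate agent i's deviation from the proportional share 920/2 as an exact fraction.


Step 1: Proportional share = 920/2 = 460
Step 2: Agent's actual allocation = 63
Step 3: Excess = 63 - 460 = -397

-397


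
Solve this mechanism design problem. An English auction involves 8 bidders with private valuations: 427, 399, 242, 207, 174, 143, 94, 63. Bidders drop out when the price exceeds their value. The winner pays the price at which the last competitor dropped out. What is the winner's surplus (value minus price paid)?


Step 1: Identify the highest value: 427
Step 2: Identify the second-highest value: 399
Step 3: The final price = second-highest value = 399
Step 4: Surplus = 427 - 399 = 28

28


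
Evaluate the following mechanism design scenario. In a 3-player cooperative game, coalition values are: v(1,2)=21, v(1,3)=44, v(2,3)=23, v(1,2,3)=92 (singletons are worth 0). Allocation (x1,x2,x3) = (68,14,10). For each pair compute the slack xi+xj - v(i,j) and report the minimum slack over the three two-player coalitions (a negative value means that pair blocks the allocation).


Step 1: Slack for coalition (1,2): x1+x2 - v12 = 82 - 21 = 61
Step 2: Slack for coalition (1,3): x1+x3 - v13 = 78 - 44 = 34
Step 3: Slack for coalition (2,3): x2+x3 - v23 = 24 - 23 = 1
Step 4: Minimum slack = min(61, 34, 1) = 1, attained by (2,3); no pair can gain by deviating, so the allocation is in the core

1


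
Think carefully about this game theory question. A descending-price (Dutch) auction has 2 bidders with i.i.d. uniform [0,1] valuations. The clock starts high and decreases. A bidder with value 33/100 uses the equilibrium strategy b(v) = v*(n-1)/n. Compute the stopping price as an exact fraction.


Step 1: Dutch auctions are strategically equivalent to first-price auctions
Step 2: The equilibrium bid is b(v) = v*(n-1)/n
Step 3: b = 33/100 * 1/2
Step 4: b = 33/200

33/200


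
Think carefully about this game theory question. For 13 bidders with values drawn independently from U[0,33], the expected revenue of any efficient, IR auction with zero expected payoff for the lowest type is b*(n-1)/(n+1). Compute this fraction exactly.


Step 1: By Revenue Equivalence, expected revenue = b*(n-1)/(n+1)
Step 2: Substituting n = 13, b = 33
Step 3: Revenue = 33*(13-1)/(13+1) = 33*12/14
Step 4: Revenue = 396/14 = 198/7

198/7


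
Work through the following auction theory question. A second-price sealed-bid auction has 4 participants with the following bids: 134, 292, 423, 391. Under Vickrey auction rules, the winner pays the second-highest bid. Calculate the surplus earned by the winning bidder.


Step 1: Sort bids in descending order: 423, 391, 292, 134
Step 2: The winning bid is the highest: 423
Step 3: The payment equals the second-highest bid: 391
Step 4: Surplus = winner's bid - payment = 423 - 391 = 32

32


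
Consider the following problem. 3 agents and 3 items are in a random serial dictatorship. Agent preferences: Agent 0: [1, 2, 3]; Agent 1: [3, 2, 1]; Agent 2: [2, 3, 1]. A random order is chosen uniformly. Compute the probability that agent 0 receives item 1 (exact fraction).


Step 1: Agent 0 wants item 1
Step 2: There are 6 possible orderings of agents
Step 3: In 6 orderings, agent 0 gets item 1
Step 4: Probability = 6/6 = 1

1


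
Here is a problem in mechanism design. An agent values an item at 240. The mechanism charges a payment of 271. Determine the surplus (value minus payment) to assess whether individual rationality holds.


Step 1: Surplus = value - payment = 240 - 271 = -31
Step 2: IR is violated (surplus < 0)

-31


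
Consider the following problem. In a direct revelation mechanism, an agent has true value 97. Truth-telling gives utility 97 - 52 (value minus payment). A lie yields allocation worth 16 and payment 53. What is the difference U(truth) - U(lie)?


Step 1: U(truth) = value - payment = 97 - 52 = 45
Step 2: U(lie) = allocation - payment = 16 - 53 = -37
Step 3: IC gap = 45 - (-37) = 82

82


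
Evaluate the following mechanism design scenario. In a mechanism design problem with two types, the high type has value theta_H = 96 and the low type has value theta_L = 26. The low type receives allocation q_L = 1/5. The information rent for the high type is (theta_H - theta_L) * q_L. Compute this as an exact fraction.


Step 1: theta_H - theta_L = 96 - 26 = 70
Step 2: Information rent = (theta_H - theta_L) * q_L
Step 3: = 70 * 1/5
Step 4: = 14

14


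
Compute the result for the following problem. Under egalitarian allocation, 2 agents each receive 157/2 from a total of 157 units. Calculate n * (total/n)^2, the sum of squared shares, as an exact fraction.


Step 1: Each agent's share = 157/2
Step 2: Square of each share = (157/2)^2 = 24649/4
Step 3: Sum of squares = 2 * 24649/4 = 24649/2

24649/2


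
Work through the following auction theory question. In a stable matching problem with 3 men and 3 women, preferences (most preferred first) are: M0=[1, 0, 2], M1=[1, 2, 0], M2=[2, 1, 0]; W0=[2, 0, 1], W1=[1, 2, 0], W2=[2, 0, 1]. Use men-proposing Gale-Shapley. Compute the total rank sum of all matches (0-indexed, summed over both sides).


Step 1: Run Gale-Shapley (men propose, women hold best offer):
  M0 proposes to W1; she accepts
  M1 proposes to W1; she switches from M0
  M2 proposes to W2; she accepts
  M0 proposes to W0; she accepts
Step 2: Final matching: W0-M0, W1-M1, W2-M2
Step 3: 0-indexed ranks (man's rank of his match, then woman's): 1 + 1 + 0 + 0 + 0 + 0
Step 4: Total rank sum = 2

2


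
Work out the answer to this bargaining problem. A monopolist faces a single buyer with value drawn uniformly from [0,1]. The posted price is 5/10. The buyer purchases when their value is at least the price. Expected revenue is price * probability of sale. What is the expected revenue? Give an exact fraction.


Step 1: Posted price r = 1/2, value support [0,1]
Step 2: P(v >= r) = (1 - 1/2)/1 = 1/2
Step 3: Expected revenue = r * P(v >= r) = 1/2 * 1/2
Step 4: Revenue = 1/4

1/4


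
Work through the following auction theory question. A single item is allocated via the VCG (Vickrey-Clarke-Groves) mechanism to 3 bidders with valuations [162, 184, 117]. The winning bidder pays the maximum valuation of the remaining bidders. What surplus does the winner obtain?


Step 1: The winner is the agent with the highest value: agent 1 with value 184
Step 2: Values of other agents: [162, 117]
Step 3: VCG payment = max of others' values = 162
Step 4: Surplus = 184 - 162 = 22

22


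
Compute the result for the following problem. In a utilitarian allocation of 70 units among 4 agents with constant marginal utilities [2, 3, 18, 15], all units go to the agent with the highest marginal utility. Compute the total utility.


Step 1: The marginal utilities are [2, 3, 18, 15]
Step 2: The highest marginal utility is 18
Step 3: All 70 units go to that agent
Step 4: Total utility = 18 * 70 = 1260

1260


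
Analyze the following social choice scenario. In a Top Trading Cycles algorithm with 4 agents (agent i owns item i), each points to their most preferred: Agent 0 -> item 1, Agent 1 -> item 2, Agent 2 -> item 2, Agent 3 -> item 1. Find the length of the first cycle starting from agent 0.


Step 1: Trace the pointer graph from agent 0: 0 -> 1 -> 2 -> 2
Step 2: A cycle is detected when we revisit agent 2
Step 3: The cycle is: 2 -> 2
Step 4: Cycle length = 1

1


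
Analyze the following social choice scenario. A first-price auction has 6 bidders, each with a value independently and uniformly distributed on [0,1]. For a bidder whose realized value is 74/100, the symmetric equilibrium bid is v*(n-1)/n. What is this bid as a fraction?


Step 1: The symmetric BNE bidding function is b(v) = v * (n-1) / n
Step 2: Substitute v = 37/50 and n = 6
Step 3: b = 37/50 * 5/6
Step 4: b = 37/60

37/60


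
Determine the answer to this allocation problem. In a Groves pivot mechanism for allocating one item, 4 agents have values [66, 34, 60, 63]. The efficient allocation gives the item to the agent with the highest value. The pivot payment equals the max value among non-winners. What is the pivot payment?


Step 1: The efficient winner is agent 0 with value 66
Step 2: Other agents' values: [34, 60, 63]
Step 3: Pivot payment = max(others) = 63
Step 4: The winner pays 63

63


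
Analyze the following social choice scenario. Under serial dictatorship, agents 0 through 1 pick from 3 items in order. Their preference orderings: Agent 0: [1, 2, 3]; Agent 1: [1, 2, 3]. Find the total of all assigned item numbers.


Step 1: Agent 0 picks item 1
Step 2: Agent 1 picks item 2
Step 3: Sum = 1 + 2 = 3

3


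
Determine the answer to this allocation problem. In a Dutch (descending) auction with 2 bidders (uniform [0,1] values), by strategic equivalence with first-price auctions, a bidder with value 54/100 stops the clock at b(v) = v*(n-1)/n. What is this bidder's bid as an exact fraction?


Step 1: Dutch auctions are strategically equivalent to first-price auctions
Step 2: The equilibrium bid is b(v) = v*(n-1)/n
Step 3: b = 27/50 * 1/2
Step 4: b = 27/100

27/100


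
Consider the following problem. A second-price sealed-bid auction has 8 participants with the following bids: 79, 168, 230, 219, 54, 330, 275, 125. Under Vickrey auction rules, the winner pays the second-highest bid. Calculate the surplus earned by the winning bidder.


Step 1: Sort bids in descending order: 330, 275, 230, 219, 168, 125, 79, 54
Step 2: The winning bid is the highest: 330
Step 3: The payment equals the second-highest bid: 275
Step 4: Surplus = winner's bid - payment = 330 - 275 = 55

55


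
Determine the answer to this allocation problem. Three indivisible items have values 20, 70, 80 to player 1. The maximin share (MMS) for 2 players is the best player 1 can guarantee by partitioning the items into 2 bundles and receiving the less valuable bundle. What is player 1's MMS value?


Step 1: Item values = 20, 70, 80
Step 2: Enumerate all 2-bundle partitions and take the smaller bundle:
  Partition 1: {20} vs {70,80} -> bundles 20, 150; min = 20
  Partition 2: {70} vs {20,80} -> bundles 70, 100; min = 70
  Partition 3: {80} vs {20,70} -> bundles 80, 90; min = 80
Step 3: MMS = max(20, 70, 80) = 80

80


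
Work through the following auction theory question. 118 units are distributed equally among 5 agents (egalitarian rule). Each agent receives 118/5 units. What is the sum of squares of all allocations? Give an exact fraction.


Step 1: Each agent's share = 118/5
Step 2: Square of each share = (118/5)^2 = 13924/25
Step 3: Sum of squares = 5 * 13924/25 = 13924/5

13924/5


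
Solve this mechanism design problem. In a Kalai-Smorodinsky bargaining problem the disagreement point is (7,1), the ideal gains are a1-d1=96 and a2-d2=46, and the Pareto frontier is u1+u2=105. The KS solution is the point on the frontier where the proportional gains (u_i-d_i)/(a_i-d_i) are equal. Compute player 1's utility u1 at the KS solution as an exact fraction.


Step 1: At the KS point, (u1-d1)/r1 = (u2-d2)/r2 = t and u1+u2 = 105
Step 2: u1 = d1 + r1*t and u2 = d2 + r2*t, so (d1 + r1*t) + (d2 + r2*t) = 105
Step 3: t = (105 - 7 - 1)/(96 + 46) = 97/142
Step 4: u1 = d1 + r1*t = 7 + 96 * 97/142 = 5153/71
Step 5: (Check: u2 = d2 + r2*t = 2302/71; u1+u2 = 5153/71 + 2302/71 = 105, on the frontier.)

5153/71


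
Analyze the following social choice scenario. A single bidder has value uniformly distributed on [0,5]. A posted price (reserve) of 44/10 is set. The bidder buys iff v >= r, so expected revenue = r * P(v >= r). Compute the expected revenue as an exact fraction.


Step 1: Posted price r = 22/5, value support [0,5]
Step 2: P(v >= r) = (5 - 22/5)/5 = 3/25
Step 3: Expected revenue = r * P(v >= r) = 22/5 * 3/25
Step 4: Revenue = 66/125

66/125


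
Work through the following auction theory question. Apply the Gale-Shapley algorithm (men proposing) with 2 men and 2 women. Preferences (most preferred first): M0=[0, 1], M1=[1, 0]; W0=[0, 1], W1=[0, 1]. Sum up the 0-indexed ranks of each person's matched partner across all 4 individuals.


Step 1: Run Gale-Shapley (men propose, women hold best offer):
  M0 proposes to W0; she accepts
  M1 proposes to W1; she accepts
Step 2: Final matching: W0-M0, W1-M1
Step 3: 0-indexed ranks (man's rank of his match, then woman's): 0 + 0 + 0 + 1
Step 4: Total rank sum = 1

1


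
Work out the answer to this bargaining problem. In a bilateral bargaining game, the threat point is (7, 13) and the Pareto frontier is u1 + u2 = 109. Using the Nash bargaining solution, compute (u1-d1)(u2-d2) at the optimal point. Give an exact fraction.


Step 1: The Nash solution splits surplus symmetrically above the disagreement point
Step 2: u1 = (total + d1 - d2)/2 = (109 + 7 - 13)/2 = 103/2
Step 3: u2 = (total - d1 + d2)/2 = (109 - 7 + 13)/2 = 115/2
Step 4: Nash product = (103/2 - 7) * (115/2 - 13)
Step 5: = 89/2 * 89/2 = 7921/4

7921/4


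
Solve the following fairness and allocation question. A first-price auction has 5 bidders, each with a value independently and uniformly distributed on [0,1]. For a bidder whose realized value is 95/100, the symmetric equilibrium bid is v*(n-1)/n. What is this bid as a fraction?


Step 1: The symmetric BNE bidding function is b(v) = v * (n-1) / n
Step 2: Substitute v = 19/20 and n = 5
Step 3: b = 19/20 * 4/5
Step 4: b = 19/25

19/25


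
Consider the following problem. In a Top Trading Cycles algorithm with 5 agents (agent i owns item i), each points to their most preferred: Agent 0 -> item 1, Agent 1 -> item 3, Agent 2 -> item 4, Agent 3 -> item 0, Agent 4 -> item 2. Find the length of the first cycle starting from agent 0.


Step 1: Trace the pointer graph from agent 0: 0 -> 1 -> 3 -> 0
Step 2: A cycle is detected when we revisit agent 0
Step 3: The cycle is: 0 -> 1 -> 3 -> 0
Step 4: Cycle length = 3

3


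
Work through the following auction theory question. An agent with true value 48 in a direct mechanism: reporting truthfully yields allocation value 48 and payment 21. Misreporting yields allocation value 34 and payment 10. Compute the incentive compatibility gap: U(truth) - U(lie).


Step 1: U(truth) = value - payment = 48 - 21 = 27
Step 2: U(lie) = allocation - payment = 34 - 10 = 24
Step 3: IC gap = 27 - 24 = 3

3


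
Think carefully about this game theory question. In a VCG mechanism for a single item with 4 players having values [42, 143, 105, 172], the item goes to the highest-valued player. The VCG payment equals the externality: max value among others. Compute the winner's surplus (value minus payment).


Step 1: The winner is the agent with the highest value: agent 3 with value 172
Step 2: Values of other agents: [42, 143, 105]
Step 3: VCG payment = max of others' values = 143
Step 4: Surplus = 172 - 143 = 29

29


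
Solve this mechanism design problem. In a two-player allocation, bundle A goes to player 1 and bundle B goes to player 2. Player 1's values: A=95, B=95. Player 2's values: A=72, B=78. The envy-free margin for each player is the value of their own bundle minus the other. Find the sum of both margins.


Step 1: Player 1's margin = v1(A) - v1(B) = 95 - 95 = 0
Step 2: Player 2's margin = v2(B) - v2(A) = 78 - 72 = 6
Step 3: Total margin = 0 + 6 = 6

6


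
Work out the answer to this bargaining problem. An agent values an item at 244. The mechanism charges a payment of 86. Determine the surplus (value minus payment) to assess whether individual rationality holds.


Step 1: Surplus = value - payment = 244 - 86 = 158
Step 2: IR is satisfied (surplus >= 0)

158


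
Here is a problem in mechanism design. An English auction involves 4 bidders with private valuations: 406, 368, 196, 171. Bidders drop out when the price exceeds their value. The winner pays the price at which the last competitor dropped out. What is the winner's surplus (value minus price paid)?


Step 1: Identify the highest value: 406
Step 2: Identify the second-highest value: 368
Step 3: The final price = second-highest value = 368
Step 4: Surplus = 406 - 368 = 38

38


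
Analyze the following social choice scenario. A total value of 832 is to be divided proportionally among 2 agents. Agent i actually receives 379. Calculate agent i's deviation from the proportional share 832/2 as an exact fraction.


Step 1: Proportional share = 832/2 = 416
Step 2: Agent's actual allocation = 379
Step 3: Excess = 379 - 416 = -37

-37


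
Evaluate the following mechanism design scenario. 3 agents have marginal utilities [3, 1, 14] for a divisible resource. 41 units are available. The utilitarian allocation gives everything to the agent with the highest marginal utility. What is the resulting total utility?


Step 1: The marginal utilities are [3, 1, 14]
Step 2: The highest marginal utility is 14
Step 3: All 41 units go to that agent
Step 4: Total utility = 14 * 41 = 574

574


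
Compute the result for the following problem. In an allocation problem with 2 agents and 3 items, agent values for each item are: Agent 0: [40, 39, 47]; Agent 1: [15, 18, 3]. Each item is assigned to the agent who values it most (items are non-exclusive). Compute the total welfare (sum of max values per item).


Step 1: For each item, find the maximum value among all agents.
Step 2: Item 0 -> Agent 0 (value 40)
Step 3: Item 1 -> Agent 0 (value 39)
Step 4: Item 2 -> Agent 0 (value 47)
Step 5: Total welfare = 40 + 39 + 47 = 126

126


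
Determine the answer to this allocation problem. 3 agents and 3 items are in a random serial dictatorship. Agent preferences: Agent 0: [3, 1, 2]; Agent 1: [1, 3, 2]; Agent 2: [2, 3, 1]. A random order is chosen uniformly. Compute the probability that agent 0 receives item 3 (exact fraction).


Step 1: Agent 0 wants item 3
Step 2: There are 6 possible orderings of agents
Step 3: In 6 orderings, agent 0 gets item 3
Step 4: Probability = 6/6 = 1

1


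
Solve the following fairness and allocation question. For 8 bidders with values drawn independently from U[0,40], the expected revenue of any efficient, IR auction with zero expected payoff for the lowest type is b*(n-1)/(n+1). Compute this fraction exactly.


Step 1: By Revenue Equivalence, expected revenue = b*(n-1)/(n+1)
Step 2: Substituting n = 8, b = 40
Step 3: Revenue = 40*(8-1)/(8+1) = 40*7/9
Step 4: Revenue = 280/9

280/9


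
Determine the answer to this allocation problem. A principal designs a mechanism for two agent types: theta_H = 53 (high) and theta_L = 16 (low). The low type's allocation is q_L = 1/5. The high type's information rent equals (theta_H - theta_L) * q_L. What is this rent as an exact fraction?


Step 1: theta_H - theta_L = 53 - 16 = 37
Step 2: Information rent = (theta_H - theta_L) * q_L
Step 3: = 37 * 1/5
Step 4: = 37/5

37/5


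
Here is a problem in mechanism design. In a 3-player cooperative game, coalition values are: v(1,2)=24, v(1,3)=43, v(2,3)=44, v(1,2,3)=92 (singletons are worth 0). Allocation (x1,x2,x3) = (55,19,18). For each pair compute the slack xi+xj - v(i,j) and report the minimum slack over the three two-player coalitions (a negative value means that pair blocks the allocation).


Step 1: Slack for coalition (1,2): x1+x2 - v12 = 74 - 24 = 50
Step 2: Slack for coalition (1,3): x1+x3 - v13 = 73 - 43 = 30
Step 3: Slack for coalition (2,3): x2+x3 - v23 = 37 - 44 = -7
Step 4: Minimum slack = min(50, 30, -7) = -7, attained by (2,3); coalition (2,3) can block (slack < 0), so the allocation is not in the core

-7


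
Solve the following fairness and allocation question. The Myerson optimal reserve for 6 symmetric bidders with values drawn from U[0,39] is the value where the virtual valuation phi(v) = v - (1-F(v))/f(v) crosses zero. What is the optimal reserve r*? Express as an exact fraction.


Step 1: For U[0,39], F(v) = v/39 and f(v) = 1/39
Step 2: phi(v) = v - (1 - v/39)/(1/39) = v - (39 - v) = 2v - 39
Step 3: Set phi(r*) = 0: 2r* - 39 = 0
Step 4: r* = 39/2 (the number of bidders n = 6 does not enter)

39/2


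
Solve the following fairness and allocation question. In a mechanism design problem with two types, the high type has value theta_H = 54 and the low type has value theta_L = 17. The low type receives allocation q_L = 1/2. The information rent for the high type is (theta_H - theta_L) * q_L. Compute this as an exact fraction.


Step 1: theta_H - theta_L = 54 - 17 = 37
Step 2: Information rent = (theta_H - theta_L) * q_L
Step 3: = 37 * 1/2
Step 4: = 37/2

37/2


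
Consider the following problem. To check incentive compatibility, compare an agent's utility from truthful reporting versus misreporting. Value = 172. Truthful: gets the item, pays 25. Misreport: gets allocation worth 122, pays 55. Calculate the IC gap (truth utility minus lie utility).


Step 1: U(truth) = value - payment = 172 - 25 = 147
Step 2: U(lie) = allocation - payment = 122 - 55 = 67
Step 3: IC gap = 147 - 67 = 80

80


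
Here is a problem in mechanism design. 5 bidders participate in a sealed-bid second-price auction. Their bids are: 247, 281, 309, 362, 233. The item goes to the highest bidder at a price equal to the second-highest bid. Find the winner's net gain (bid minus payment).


Step 1: Sort bids in descending order: 362, 309, 281, 247, 233
Step 2: The winning bid is the highest: 362
Step 3: The payment equals the second-highest bid: 309
Step 4: Surplus = winner's bid - payment = 362 - 309 = 53

53


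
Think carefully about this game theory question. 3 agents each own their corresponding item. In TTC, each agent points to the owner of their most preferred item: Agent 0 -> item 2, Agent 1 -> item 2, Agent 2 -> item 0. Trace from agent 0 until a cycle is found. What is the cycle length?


Step 1: Trace the pointer graph from agent 0: 0 -> 2 -> 0
Step 2: A cycle is detected when we revisit agent 0
Step 3: The cycle is: 0 -> 2 -> 0
Step 4: Cycle length = 2

2


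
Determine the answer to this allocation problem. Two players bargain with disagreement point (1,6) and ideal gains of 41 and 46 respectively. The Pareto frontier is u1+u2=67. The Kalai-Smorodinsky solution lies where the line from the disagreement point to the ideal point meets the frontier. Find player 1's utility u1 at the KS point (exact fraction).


Step 1: At the KS point, (u1-d1)/r1 = (u2-d2)/r2 = t and u1+u2 = 67
Step 2: u1 = d1 + r1*t and u2 = d2 + r2*t, so (d1 + r1*t) + (d2 + r2*t) = 67
Step 3: t = (67 - 1 - 6)/(41 + 46) = 60/87 = 20/29
Step 4: u1 = d1 + r1*t = 1 + 41 * 20/29 = 849/29
Step 5: (Check: u2 = d2 + r2*t = 1094/29; u1+u2 = 849/29 + 1094/29 = 67, on the frontier.)

849/29


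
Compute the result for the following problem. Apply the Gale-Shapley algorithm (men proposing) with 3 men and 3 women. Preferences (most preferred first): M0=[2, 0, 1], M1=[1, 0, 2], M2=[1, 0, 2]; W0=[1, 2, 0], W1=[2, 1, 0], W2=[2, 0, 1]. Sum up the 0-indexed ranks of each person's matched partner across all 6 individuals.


Step 1: Run Gale-Shapley (men propose, women hold best offer):
  M0 proposes to W2; she accepts
  M1 proposes to W1; she accepts
  M2 proposes to W1; she switches from M1
  M1 proposes to W0; she accepts
Step 2: Final matching: W0-M1, W1-M2, W2-M0
Step 3: 0-indexed ranks (man's rank of his match, then woman's): 1 + 0 + 0 + 0 + 0 + 1
Step 4: Total rank sum = 2

2


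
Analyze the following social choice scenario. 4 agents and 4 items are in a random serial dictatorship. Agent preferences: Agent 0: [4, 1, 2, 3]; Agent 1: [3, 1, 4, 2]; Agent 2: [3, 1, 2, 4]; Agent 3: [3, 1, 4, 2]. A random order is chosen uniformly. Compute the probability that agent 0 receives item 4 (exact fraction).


Step 1: Agent 0 wants item 4
Step 2: There are 24 possible orderings of agents
Step 3: In 20 orderings, agent 0 gets item 4
Step 4: Probability = 20/24 = 5/6

5/6
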